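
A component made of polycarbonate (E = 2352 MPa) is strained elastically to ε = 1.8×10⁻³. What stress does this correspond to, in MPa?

4.23 MPa

E = 2352 MPa = 2.352 GPa.
σ = E·ε = 2352 MPa × 1.8×10⁻³ = 4.23 MPa.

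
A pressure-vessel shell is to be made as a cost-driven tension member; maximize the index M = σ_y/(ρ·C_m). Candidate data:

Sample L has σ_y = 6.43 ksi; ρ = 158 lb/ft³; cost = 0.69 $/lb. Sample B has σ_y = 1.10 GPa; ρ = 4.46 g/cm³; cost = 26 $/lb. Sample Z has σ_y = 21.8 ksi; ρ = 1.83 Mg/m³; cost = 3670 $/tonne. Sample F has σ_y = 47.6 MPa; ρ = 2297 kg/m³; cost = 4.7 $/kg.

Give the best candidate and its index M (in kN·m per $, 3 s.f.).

In SI units:
  sample L: σ_y = 44.33 MPa, ρ = 2531 kg/m³, cost = 1.521 $/kg
  sample B: σ_y = 1100 MPa, ρ = 4460 kg/m³, cost = 57.32 $/kg
  sample Z: σ_y = 150.3 MPa, ρ = 1830 kg/m³, cost = 3.670 $/kg
  sample F: σ_y = 47.60 MPa, ρ = 2297 kg/m³, cost = 4.700 $/kg
  sample Z: M = 22.4 kN·m per $
  sample L: M = 11.5 kN·m per $
  sample F: M = 4.41 kN·m per $
  sample B: M = 4.30 kN·m per $
Sample Z has the largest M.

sample Z, M = 22.4 kN·m per $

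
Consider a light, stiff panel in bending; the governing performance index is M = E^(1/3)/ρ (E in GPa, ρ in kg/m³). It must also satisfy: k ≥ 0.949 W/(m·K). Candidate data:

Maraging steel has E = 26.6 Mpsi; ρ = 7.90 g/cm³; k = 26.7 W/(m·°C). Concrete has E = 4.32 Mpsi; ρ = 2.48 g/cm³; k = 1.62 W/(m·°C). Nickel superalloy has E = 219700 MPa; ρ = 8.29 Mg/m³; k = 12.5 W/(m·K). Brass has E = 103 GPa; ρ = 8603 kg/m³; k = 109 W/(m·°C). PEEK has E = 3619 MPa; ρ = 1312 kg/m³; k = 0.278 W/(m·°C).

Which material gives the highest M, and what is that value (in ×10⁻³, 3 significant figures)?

Screen on constraints: k ≥ 0.949 W/(m·K). Survivors: maraging steel, concrete, nickel superalloy, brass.
Putting every candidate on a common basis:
  maraging steel: E = 183.4 GPa, ρ = 7900 kg/m³
  concrete: E = 29.79 GPa, ρ = 2480 kg/m³
  nickel superalloy: E = 219.7 GPa, ρ = 8290 kg/m³
  brass: E = 103.0 GPa, ρ = 8603 kg/m³
  concrete: M = 1.25×10⁻³
  nickel superalloy: M = 0.728×10⁻³
  maraging steel: M = 0.719×10⁻³
  brass: M = 0.545×10⁻³
Highest index: concrete.

concrete, M = 1.25×10⁻³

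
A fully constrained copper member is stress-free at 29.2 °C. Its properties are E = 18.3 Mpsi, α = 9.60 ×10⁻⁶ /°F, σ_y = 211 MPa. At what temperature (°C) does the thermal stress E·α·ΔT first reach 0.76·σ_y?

E = 18.3 Mpsi = 126.2 GPa.
α = 9.60×10⁻⁶/°F × 9/5 = 17.3×10⁻⁶/K.
E·α·ΔT = 160.4 MPa ⇒ ΔT = 160.4 / (126.2×10³ × 17.3×10⁻⁶) = 73.55 K.
T = 29.2 + 73.55 = 102.7 °C.

103 °C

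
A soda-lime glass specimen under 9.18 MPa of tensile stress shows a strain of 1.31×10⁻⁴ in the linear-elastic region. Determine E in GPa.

E = σ/ε = 9.18 MPa / 1.31×10⁻⁴ = 70080 MPa = 70.1 GPa.

70.1 GPa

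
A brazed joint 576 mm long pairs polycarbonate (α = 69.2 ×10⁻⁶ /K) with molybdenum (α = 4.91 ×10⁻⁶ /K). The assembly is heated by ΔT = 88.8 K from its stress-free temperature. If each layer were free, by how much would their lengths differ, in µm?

3290 µm

Δα = |69.2 − 4.91|×10⁻⁶/K = 64.3×10⁻⁶/K.
ΔL_mismatch = Δα·L·ΔT = 64.3×10⁻⁶ × 576.0 mm × 88.8 K = 3290 µm.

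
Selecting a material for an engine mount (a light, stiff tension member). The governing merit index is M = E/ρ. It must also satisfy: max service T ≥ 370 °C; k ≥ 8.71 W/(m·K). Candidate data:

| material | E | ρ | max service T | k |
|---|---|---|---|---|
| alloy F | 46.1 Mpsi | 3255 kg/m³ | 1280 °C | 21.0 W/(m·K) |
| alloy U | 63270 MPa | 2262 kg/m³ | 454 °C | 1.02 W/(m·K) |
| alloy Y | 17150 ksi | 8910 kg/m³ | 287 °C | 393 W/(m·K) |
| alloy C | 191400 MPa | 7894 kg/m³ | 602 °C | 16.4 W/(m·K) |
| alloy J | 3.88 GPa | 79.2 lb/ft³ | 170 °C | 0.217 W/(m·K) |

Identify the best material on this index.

alloy F

Screen on constraints: max service T ≥ 370 °C; k ≥ 8.71 W/(m·K). Survivors: alloy F, alloy C.
After converting to SI:
  alloy F: E = 317.8 GPa, ρ = 3255 kg/m³
  alloy C: E = 191.4 GPa, ρ = 7894 kg/m³
  alloy F: M = 97.6 MN·m/kg
  alloy C: M = 24.2 MN·m/kg
Alloy F ranks first.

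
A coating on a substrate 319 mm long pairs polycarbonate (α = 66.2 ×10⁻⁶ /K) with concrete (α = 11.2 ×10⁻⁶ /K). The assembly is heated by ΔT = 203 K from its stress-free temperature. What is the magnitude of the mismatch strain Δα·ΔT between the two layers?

Δα = |66.2 − 11.2|×10⁻⁶/K = 55.0×10⁻⁶/K.
Mismatch strain = Δα·ΔT = 55.0×10⁻⁶ × 203.0 = 0.0112.

0.0112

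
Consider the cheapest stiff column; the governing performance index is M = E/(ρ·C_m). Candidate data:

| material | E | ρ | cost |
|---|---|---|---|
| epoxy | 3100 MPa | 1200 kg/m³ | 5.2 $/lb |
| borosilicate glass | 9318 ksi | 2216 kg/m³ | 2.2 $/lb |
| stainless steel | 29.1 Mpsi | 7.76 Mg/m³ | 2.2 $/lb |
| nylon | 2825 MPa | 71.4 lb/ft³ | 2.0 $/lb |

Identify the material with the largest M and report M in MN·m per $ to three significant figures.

borosilicate glass, M = 5.98 MN·m per $

Normalizing units and computing the index:
  epoxy: E = 3.100 GPa, ρ = 1200 kg/m³, cost = 11.46 $/kg
  borosilicate glass: E = 64.25 GPa, ρ = 2216 kg/m³, cost = 4.850 $/kg
  stainless steel: E = 200.6 GPa, ρ = 7760 kg/m³, cost = 4.850 $/kg
  nylon: E = 2.825 GPa, ρ = 1144 kg/m³, cost = 4.409 $/kg
  borosilicate glass: M = 5.98 MN·m per $
  stainless steel: M = 5.33 MN·m per $
  nylon: M = 0.560 MN·m per $
  epoxy: M = 0.225 MN·m per $
Borosilicate glass has the largest M.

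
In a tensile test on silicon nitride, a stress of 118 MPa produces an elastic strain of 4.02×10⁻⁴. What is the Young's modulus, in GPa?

E = σ/ε = 118 MPa / 4.02×10⁻⁴ = 293500 MPa = 294 GPa.

294 GPa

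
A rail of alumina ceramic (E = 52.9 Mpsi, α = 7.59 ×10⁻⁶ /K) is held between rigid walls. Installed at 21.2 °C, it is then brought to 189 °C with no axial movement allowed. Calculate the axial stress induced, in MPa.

E = 52.9 Mpsi = 364.7 GPa.
ΔT = 167.8 K. Constrained thermal stress σ = E·α·ΔT = 364.7×10³ MPa × 7.59×10⁻⁶ × 167.8 = 465 MPa (compressive).

465 MPa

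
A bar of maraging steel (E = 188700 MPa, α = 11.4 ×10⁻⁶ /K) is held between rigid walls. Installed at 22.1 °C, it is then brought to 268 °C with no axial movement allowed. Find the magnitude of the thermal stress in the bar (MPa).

E = 188700 MPa = 188.7 GPa.
ΔT = 245.9 K. Constrained thermal stress σ = E·α·ΔT = 188.7×10³ MPa × 11.4×10⁻⁶ × 245.9 = 529 MPa (compressive).

529 MPa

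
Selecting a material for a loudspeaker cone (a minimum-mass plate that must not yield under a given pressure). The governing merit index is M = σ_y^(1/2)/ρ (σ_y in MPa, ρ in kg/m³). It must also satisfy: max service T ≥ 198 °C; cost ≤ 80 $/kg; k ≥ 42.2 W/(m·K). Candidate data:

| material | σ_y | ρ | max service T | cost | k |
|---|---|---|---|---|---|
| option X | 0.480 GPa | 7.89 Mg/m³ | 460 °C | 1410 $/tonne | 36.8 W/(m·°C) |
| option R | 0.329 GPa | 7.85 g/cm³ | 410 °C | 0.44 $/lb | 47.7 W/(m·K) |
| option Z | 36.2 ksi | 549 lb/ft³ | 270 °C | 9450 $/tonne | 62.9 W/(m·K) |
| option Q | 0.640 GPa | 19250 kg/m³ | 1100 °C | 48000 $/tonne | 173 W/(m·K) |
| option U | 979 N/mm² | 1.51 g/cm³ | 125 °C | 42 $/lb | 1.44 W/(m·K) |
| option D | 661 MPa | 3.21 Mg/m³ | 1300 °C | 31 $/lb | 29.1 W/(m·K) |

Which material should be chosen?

Screen on constraints: max service T ≥ 198 °C; cost ≤ 80 $/kg; k ≥ 42.2 W/(m·K). Survivors: option R, option Z, option Q.
After converting to SI:
  option R: σ_y = 329.0 MPa, ρ = 7850 kg/m³
  option Z: σ_y = 249.6 MPa, ρ = 8794 kg/m³
  option Q: σ_y = 640.0 MPa, ρ = 19250 kg/m³
  option R: M = 2.31×10⁻³
  option Z: M = 1.80×10⁻³
  option Q: M = 1.31×10⁻³
Option R ranks first.

option R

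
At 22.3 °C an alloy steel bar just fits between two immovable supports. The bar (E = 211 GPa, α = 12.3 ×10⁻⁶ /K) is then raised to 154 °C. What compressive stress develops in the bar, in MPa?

342 MPa

ΔT = 131.7 K. Constrained thermal stress σ = E·α·ΔT = 211.0×10³ MPa × 12.3×10⁻⁶ × 131.7 = 342 MPa (compressive).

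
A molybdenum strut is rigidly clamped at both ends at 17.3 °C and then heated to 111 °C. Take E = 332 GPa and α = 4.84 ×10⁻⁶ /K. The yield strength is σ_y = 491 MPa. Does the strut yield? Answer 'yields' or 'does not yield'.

ΔT = 93.70 K. Constrained thermal stress σ = E·α·ΔT = 332.0×10³ MPa × 4.84×10⁻⁶ × 93.70 = 151 MPa (compressive).
Compare to σ_y = 491 MPa: σ < σ_y, so it does not yield.

does not yield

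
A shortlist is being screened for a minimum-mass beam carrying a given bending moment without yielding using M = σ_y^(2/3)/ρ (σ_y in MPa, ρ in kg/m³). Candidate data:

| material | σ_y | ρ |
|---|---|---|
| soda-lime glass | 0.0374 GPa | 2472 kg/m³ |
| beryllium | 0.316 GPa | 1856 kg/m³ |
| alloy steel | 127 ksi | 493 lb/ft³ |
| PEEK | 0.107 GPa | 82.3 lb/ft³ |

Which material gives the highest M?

Convert each candidate to consistent units, then evaluate M:
  soda-lime glass: σ_y = 37.40 MPa, ρ = 2472 kg/m³
  beryllium: σ_y = 316.0 MPa, ρ = 1856 kg/m³
  alloy steel: σ_y = 875.6 MPa, ρ = 7897 kg/m³
  PEEK: σ_y = 107.0 MPa, ρ = 1318 kg/m³
  beryllium: M = 25.0×10⁻³
  PEEK: M = 17.1×10⁻³
  alloy steel: M = 11.6×10⁻³
  soda-lime glass: M = 4.52×10⁻³
Highest index: beryllium.

beryllium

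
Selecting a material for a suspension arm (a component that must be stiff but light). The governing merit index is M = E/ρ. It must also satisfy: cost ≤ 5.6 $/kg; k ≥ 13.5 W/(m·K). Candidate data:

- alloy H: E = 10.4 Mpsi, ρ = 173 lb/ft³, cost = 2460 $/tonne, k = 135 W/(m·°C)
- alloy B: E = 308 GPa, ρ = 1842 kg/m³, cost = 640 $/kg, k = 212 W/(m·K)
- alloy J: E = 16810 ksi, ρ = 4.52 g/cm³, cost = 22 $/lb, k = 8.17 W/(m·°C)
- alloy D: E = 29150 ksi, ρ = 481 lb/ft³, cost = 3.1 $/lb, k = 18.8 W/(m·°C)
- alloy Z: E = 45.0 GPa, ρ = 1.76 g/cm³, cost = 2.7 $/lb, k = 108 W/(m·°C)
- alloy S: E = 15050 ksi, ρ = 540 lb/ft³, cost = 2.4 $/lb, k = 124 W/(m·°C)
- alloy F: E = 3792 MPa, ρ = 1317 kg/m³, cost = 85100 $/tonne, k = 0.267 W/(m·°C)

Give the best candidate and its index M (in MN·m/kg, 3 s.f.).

alloy H, M = 25.9 MN·m/kg

Screen on constraints: cost ≤ 5.6 $/kg; k ≥ 13.5 W/(m·K). Survivors: alloy H, alloy S.
Normalizing units and computing the index:
  alloy H: E = 71.71 GPa, ρ = 2771 kg/m³
  alloy S: E = 103.8 GPa, ρ = 8650 kg/m³
  alloy H: M = 25.9 MN·m/kg
  alloy S: M = 12.0 MN·m/kg
Alloy H has the largest M.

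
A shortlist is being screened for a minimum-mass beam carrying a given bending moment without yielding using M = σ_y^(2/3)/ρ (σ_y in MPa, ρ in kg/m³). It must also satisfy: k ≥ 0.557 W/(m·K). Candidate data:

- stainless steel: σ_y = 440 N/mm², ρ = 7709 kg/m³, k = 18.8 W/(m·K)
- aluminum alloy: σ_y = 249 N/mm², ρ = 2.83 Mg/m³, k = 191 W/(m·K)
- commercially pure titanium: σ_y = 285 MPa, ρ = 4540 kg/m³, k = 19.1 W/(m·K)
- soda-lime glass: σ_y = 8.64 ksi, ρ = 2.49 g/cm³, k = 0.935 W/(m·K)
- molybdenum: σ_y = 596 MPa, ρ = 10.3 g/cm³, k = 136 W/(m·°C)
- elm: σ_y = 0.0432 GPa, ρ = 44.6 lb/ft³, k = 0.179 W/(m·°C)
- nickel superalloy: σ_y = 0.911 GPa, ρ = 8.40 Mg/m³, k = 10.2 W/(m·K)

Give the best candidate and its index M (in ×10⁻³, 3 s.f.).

Screen on constraints: k ≥ 0.557 W/(m·K). Survivors: stainless steel, aluminum alloy, commercially pure titanium, soda-lime glass, molybdenum, nickel superalloy.
Convert each candidate to consistent units, then evaluate M:
  stainless steel: σ_y = 440.0 MPa, ρ = 7709 kg/m³
  aluminum alloy: σ_y = 249.0 MPa, ρ = 2830 kg/m³
  commercially pure titanium: σ_y = 285.0 MPa, ρ = 4540 kg/m³
  soda-lime glass: σ_y = 59.57 MPa, ρ = 2490 kg/m³
  molybdenum: σ_y = 596.0 MPa, ρ = 10300 kg/m³
  nickel superalloy: σ_y = 911.0 MPa, ρ = 8400 kg/m³
  aluminum alloy: M = 14.0×10⁻³
  nickel superalloy: M = 11.2×10⁻³
  commercially pure titanium: M = 9.54×10⁻³
  stainless steel: M = 7.50×10⁻³
  molybdenum: M = 6.88×10⁻³
  soda-lime glass: M = 6.13×10⁻³
Aluminum alloy ranks first.

aluminum alloy, M = 14.0×10⁻³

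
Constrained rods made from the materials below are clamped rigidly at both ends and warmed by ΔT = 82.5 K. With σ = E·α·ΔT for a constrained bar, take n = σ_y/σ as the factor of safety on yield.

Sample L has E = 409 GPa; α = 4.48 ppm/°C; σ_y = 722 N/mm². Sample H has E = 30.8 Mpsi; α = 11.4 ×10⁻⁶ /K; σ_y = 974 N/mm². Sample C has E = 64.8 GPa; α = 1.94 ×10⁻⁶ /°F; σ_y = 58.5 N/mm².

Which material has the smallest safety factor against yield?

In consistent units (E in GPa, α in ×10⁻⁶/K, σ_y in MPa):
  sample L: E = 409.0, α = 4.48, σ_y = 722.0 → σ = 151 MPa, n = 4.78
  sample H: E = 212.4, α = 11.4, σ_y = 974.0 → σ = 200 MPa, n = 4.88
  sample C: E = 64.80, α = 3.49, σ_y = 58.50 → σ = 18.7 MPa, n = 3.13
Smallest n: sample C with n = 3.13.

sample C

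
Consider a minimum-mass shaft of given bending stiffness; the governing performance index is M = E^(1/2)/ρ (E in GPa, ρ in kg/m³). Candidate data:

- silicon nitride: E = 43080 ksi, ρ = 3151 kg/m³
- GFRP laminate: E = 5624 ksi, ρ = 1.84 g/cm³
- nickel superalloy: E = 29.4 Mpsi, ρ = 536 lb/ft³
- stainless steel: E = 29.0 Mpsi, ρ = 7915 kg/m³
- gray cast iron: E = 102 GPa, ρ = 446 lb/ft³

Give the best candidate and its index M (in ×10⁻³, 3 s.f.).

silicon nitride, M = 5.47×10⁻³

Putting every candidate on a common basis:
  silicon nitride: E = 297.0 GPa, ρ = 3151 kg/m³
  GFRP laminate: E = 38.78 GPa, ρ = 1840 kg/m³
  nickel superalloy: E = 202.7 GPa, ρ = 8586 kg/m³
  stainless steel: E = 199.9 GPa, ρ = 7915 kg/m³
  gray cast iron: E = 102.0 GPa, ρ = 7144 kg/m³
  silicon nitride: M = 5.47×10⁻³
  GFRP laminate: M = 3.38×10⁻³
  stainless steel: M = 1.79×10⁻³
  nickel superalloy: M = 1.66×10⁻³
  gray cast iron: M = 1.41×10⁻³
The maximum is for silicon nitride.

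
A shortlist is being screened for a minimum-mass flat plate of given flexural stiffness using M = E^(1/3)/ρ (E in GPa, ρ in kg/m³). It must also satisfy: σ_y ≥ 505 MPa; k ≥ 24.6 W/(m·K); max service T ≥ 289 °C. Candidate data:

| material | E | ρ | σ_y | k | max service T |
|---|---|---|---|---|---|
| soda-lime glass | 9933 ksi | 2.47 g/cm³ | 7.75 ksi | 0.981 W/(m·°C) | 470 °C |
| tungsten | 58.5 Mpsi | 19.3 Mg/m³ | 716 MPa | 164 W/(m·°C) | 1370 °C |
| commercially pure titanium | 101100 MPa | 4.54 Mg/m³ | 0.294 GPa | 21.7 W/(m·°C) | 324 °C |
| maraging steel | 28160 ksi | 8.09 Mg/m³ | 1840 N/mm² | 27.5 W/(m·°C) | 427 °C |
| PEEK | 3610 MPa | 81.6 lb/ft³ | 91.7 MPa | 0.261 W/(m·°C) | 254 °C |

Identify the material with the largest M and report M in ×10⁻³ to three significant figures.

maraging steel, M = 0.716×10⁻³

Screen on constraints: σ_y ≥ 505 MPa; k ≥ 24.6 W/(m·K); max service T ≥ 289 °C. Survivors: tungsten, maraging steel.
In SI units:
  tungsten: E = 403.3 GPa, ρ = 19300 kg/m³
  maraging steel: E = 194.2 GPa, ρ = 8090 kg/m³
  maraging steel: M = 0.716×10⁻³
  tungsten: M = 0.383×10⁻³
The maximum is for maraging steel.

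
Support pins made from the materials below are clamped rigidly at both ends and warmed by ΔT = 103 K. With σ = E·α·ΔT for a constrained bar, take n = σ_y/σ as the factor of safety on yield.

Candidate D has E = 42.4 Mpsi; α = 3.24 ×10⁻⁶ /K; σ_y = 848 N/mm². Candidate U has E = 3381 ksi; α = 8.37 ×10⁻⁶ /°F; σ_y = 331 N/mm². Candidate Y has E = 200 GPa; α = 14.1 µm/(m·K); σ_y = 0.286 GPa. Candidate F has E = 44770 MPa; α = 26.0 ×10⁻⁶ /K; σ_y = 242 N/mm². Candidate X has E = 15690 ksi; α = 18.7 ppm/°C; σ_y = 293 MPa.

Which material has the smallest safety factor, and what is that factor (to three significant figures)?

candidate Y, n = 0.985

With everything in SI (GPa, ×10⁻⁶/K, MPa):
  candidate D: E = 292.3, α = 3.24, σ_y = 848.0 → σ = 97.6 MPa, n = 8.69
  candidate U: E = 23.31, α = 15.1, σ_y = 331.0 → σ = 36.2 MPa, n = 9.15
  candidate Y: E = 200.0, α = 14.1, σ_y = 286.0 → σ = 290 MPa, n = 0.985
  candidate F: E = 44.77, α = 26.0, σ_y = 242.0 → σ = 120 MPa, n = 2.02
  candidate X: E = 108.2, α = 18.7, σ_y = 293.0 → σ = 208 MPa, n = 1.41
The minimum is candidate Y at n = 0.985.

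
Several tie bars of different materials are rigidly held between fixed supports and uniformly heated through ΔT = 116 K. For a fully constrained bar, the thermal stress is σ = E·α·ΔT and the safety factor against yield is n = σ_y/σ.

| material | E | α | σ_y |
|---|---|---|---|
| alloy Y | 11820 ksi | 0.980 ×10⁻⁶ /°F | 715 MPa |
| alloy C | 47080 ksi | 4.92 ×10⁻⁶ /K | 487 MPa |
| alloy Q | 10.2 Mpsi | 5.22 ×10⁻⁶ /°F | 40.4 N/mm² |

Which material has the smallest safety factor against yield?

alloy Q

Per material, after unit conversion:
  alloy Y: E = 81.50, α = 1.76, σ_y = 715.0 → σ = 16.7 MPa, n = 42.9
  alloy C: E = 324.6, α = 4.92, σ_y = 487.0 → σ = 185 MPa, n = 2.63
  alloy Q: E = 70.33, α = 9.40, σ_y = 40.40 → σ = 76.7 MPa, n = 0.527
Alloy Q has the lowest safety factor, n = 0.527.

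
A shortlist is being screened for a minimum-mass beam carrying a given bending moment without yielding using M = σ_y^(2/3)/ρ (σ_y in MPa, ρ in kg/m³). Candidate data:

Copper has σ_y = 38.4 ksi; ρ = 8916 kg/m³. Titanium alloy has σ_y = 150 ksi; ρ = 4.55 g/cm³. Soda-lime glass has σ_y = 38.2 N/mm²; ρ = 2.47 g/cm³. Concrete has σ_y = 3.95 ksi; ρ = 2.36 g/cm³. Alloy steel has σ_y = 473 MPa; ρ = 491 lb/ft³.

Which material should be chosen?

After converting to SI:
  copper: σ_y = 264.8 MPa, ρ = 8916 kg/m³
  titanium alloy: σ_y = 1034 MPa, ρ = 4550 kg/m³
  soda-lime glass: σ_y = 38.20 MPa, ρ = 2470 kg/m³
  concrete: σ_y = 27.23 MPa, ρ = 2360 kg/m³
  alloy steel: σ_y = 473.0 MPa, ρ = 7865 kg/m³
  titanium alloy: M = 22.5×10⁻³
  alloy steel: M = 7.72×10⁻³
  copper: M = 4.62×10⁻³
  soda-lime glass: M = 4.59×10⁻³
  concrete: M = 3.84×10⁻³
Highest index: titanium alloy.

titanium alloy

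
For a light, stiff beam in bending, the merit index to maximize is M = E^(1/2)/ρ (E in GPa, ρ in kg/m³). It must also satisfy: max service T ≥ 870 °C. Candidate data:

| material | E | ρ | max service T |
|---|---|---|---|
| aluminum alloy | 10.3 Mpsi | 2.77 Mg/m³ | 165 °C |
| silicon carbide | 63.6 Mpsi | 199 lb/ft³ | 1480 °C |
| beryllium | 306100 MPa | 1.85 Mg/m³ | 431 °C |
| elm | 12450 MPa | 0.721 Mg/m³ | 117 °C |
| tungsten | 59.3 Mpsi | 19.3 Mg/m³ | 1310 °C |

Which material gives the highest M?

Screen on constraints: max service T ≥ 870 °C. Survivors: silicon carbide, tungsten.
After converting to SI:
  silicon carbide: E = 438.5 GPa, ρ = 3188 kg/m³
  tungsten: E = 408.9 GPa, ρ = 19300 kg/m³
  silicon carbide: M = 6.57×10⁻³
  tungsten: M = 1.05×10⁻³
Silicon carbide has the largest M.

silicon carbide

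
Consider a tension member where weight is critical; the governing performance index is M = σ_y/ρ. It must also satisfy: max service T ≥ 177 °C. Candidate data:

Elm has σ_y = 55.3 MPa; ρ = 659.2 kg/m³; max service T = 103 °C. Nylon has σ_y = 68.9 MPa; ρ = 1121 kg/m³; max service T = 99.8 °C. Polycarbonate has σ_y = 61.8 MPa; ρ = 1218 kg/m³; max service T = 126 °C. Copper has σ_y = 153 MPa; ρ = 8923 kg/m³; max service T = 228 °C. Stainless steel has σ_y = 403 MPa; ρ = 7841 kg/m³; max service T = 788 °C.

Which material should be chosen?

stainless steel

Screen on constraints: max service T ≥ 177 °C. Survivors: copper, stainless steel.
Evaluate M for each candidate:
  stainless steel: M = 51.4 kN·m/kg
  copper: M = 17.1 kN·m/kg
The maximum is for stainless steel.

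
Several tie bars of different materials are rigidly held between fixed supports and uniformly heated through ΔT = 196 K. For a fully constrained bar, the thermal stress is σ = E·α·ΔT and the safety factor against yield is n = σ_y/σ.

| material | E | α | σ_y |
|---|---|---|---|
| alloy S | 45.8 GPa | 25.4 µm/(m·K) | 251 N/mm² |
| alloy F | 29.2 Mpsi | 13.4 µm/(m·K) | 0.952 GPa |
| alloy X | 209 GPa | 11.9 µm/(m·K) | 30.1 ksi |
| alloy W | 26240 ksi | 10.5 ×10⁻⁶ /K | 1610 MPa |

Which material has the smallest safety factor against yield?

alloy X

In consistent units (E in GPa, α in ×10⁻⁶/K, σ_y in MPa):
  alloy S: E = 45.80, α = 25.4, σ_y = 251.0 → σ = 228 MPa, n = 1.10
  alloy F: E = 201.3, α = 13.4, σ_y = 952.0 → σ = 529 MPa, n = 1.80
  alloy X: E = 209.0, α = 11.9, σ_y = 207.5 → σ = 487 MPa, n = 0.426
  alloy W: E = 180.9, α = 10.5, σ_y = 1610 → σ = 372 MPa, n = 4.32
The minimum is alloy X at n = 0.426.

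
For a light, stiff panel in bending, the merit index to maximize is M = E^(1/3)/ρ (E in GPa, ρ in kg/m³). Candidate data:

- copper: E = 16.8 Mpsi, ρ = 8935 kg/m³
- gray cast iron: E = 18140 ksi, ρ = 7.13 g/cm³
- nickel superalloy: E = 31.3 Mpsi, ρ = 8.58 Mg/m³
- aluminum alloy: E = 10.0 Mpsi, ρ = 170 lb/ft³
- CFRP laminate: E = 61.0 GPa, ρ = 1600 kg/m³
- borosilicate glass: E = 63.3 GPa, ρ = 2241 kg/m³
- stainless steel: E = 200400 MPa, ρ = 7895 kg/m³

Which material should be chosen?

CFRP laminate

After converting to SI:
  copper: E = 115.8 GPa, ρ = 8935 kg/m³
  gray cast iron: E = 125.1 GPa, ρ = 7130 kg/m³
  nickel superalloy: E = 215.8 GPa, ρ = 8580 kg/m³
  aluminum alloy: E = 68.95 GPa, ρ = 2723 kg/m³
  CFRP laminate: E = 61.00 GPa, ρ = 1600 kg/m³
  borosilicate glass: E = 63.30 GPa, ρ = 2241 kg/m³
  stainless steel: E = 200.4 GPa, ρ = 7895 kg/m³
  CFRP laminate: M = 2.46×10⁻³
  borosilicate glass: M = 1.78×10⁻³
  aluminum alloy: M = 1.51×10⁻³
  stainless steel: M = 0.741×10⁻³
  gray cast iron: M = 0.701×10⁻³
  nickel superalloy: M = 0.699×10⁻³
  copper: M = 0.546×10⁻³
CFRP laminate ranks first.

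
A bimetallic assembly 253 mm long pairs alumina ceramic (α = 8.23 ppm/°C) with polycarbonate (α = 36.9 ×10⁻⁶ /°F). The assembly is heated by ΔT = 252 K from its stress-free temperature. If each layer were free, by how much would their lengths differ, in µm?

polycarbonate: α = 36.9×10⁻⁶/°F × 9/5 = 66.4×10⁻⁶/K.
Δα = |8.23 − 66.4|×10⁻⁶/K = 58.2×10⁻⁶/K.
ΔL_mismatch = Δα·L·ΔT = 58.2×10⁻⁶ × 253.0 mm × 252.0 K = 3710 µm.

3710 µm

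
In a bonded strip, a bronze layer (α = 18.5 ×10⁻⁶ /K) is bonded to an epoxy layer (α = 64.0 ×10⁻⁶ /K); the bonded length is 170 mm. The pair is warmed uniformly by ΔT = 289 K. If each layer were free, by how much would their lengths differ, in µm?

Δα = |18.5 − 64.0|×10⁻⁶/K = 45.5×10⁻⁶/K.
ΔL_mismatch = Δα·L·ΔT = 45.5×10⁻⁶ × 170.0 mm × 289.0 K = 2240 µm.

2240 µm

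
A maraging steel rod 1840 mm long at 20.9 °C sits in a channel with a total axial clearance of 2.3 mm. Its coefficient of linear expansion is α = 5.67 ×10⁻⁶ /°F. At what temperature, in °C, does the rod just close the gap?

α = 5.67×10⁻⁶/°F × 9/5 = 10.2×10⁻⁶/K.
α·L₀·ΔT = 2.3 mm ⇒ ΔT = 2.3 / (10.2×10⁻⁶ × 1840.0) = 122.5 K.
T = 20.9 + 122.5 = 143.4 °C.

143 °C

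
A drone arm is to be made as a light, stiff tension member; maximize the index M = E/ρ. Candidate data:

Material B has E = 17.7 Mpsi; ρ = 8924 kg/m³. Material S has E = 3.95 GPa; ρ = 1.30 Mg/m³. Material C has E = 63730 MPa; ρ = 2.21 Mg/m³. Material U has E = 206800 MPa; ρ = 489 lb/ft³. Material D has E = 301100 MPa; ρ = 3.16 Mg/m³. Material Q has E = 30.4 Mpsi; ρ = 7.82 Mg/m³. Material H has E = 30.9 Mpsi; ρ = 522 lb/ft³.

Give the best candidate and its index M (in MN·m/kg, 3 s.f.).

Putting every candidate on a common basis:
  material B: E = 122.0 GPa, ρ = 8924 kg/m³
  material S: E = 3.950 GPa, ρ = 1300 kg/m³
  material C: E = 63.73 GPa, ρ = 2210 kg/m³
  material U: E = 206.8 GPa, ρ = 7833 kg/m³
  material D: E = 301.1 GPa, ρ = 3160 kg/m³
  material Q: E = 209.6 GPa, ρ = 7820 kg/m³
  material H: E = 213.0 GPa, ρ = 8362 kg/m³
  material D: M = 95.3 MN·m/kg
  material C: M = 28.8 MN·m/kg
  material Q: M = 26.8 MN·m/kg
  material U: M = 26.4 MN·m/kg
  material H: M = 25.5 MN·m/kg
  material B: M = 13.7 MN·m/kg
  material S: M = 3.04 MN·m/kg
Highest index: material D.

material D, M = 95.3 MN·m/kg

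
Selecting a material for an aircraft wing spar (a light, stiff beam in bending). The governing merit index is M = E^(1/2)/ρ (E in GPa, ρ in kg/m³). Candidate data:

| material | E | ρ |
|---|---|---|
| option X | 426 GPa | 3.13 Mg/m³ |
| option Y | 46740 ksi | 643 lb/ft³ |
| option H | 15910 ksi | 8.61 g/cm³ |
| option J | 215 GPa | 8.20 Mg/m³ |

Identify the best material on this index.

option X

After converting to SI:
  option X: E = 426.0 GPa, ρ = 3130 kg/m³
  option Y: E = 322.3 GPa, ρ = 10300 kg/m³
  option H: E = 109.7 GPa, ρ = 8610 kg/m³
  option J: E = 215.0 GPa, ρ = 8200 kg/m³
  option X: M = 6.59×10⁻³
  option J: M = 1.79×10⁻³
  option Y: M = 1.74×10⁻³
  option H: M = 1.22×10⁻³
Highest index: option X.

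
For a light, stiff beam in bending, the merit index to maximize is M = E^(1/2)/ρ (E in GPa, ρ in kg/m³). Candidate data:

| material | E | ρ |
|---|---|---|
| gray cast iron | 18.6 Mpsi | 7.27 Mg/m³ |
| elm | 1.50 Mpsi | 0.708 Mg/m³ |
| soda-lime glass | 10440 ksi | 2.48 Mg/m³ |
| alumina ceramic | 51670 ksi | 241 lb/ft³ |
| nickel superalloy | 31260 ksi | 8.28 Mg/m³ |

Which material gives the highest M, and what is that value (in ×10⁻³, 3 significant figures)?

alumina ceramic, M = 4.89×10⁻³

Putting every candidate on a common basis:
  gray cast iron: E = 128.2 GPa, ρ = 7270 kg/m³
  elm: E = 10.34 GPa, ρ = 708.0 kg/m³
  soda-lime glass: E = 71.98 GPa, ρ = 2480 kg/m³
  alumina ceramic: E = 356.3 GPa, ρ = 3860 kg/m³
  nickel superalloy: E = 215.5 GPa, ρ = 8280 kg/m³
  alumina ceramic: M = 4.89×10⁻³
  elm: M = 4.54×10⁻³
  soda-lime glass: M = 3.42×10⁻³
  nickel superalloy: M = 1.77×10⁻³
  gray cast iron: M = 1.56×10⁻³
Alumina ceramic ranks first.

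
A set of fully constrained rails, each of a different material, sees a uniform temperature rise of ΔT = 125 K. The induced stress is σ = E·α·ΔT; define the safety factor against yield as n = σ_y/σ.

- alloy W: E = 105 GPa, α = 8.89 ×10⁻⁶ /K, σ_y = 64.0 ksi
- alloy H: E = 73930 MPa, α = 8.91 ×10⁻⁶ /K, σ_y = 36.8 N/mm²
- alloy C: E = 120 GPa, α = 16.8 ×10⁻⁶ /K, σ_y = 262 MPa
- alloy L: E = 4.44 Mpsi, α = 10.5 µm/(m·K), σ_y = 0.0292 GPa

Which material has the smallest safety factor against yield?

alloy H

In consistent units (E in GPa, α in ×10⁻⁶/K, σ_y in MPa):
  alloy W: E = 105.0, α = 8.89, σ_y = 441.3 → σ = 117 MPa, n = 3.78
  alloy H: E = 73.93, α = 8.91, σ_y = 36.80 → σ = 82.3 MPa, n = 0.447
  alloy C: E = 120.0, α = 16.8, σ_y = 262.0 → σ = 252 MPa, n = 1.04
  alloy L: E = 30.61, α = 10.5, σ_y = 29.20 → σ = 40.2 MPa, n = 0.727
Alloy H has the lowest safety factor, n = 0.447.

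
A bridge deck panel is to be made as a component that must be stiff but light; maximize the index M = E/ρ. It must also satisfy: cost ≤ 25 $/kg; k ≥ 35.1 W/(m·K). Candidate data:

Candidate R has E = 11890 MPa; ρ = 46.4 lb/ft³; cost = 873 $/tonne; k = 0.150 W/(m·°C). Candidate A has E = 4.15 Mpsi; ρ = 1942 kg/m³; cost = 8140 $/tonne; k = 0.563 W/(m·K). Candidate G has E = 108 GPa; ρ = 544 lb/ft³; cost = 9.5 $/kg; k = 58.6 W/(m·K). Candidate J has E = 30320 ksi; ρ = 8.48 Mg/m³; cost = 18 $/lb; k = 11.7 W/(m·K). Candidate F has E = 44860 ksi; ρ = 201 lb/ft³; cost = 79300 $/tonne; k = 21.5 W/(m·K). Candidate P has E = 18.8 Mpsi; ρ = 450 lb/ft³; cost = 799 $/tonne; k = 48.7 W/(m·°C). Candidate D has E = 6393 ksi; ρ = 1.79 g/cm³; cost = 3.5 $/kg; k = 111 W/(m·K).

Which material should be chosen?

candidate D

Screen on constraints: cost ≤ 25 $/kg; k ≥ 35.1 W/(m·K). Survivors: candidate G, candidate P, candidate D.
After converting to SI:
  candidate G: E = 108.0 GPa, ρ = 8714 kg/m³
  candidate P: E = 129.6 GPa, ρ = 7208 kg/m³
  candidate D: E = 44.08 GPa, ρ = 1790 kg/m³
  candidate D: M = 24.6 MN·m/kg
  candidate P: M = 18.0 MN·m/kg
  candidate G: M = 12.4 MN·m/kg
Highest index: candidate D.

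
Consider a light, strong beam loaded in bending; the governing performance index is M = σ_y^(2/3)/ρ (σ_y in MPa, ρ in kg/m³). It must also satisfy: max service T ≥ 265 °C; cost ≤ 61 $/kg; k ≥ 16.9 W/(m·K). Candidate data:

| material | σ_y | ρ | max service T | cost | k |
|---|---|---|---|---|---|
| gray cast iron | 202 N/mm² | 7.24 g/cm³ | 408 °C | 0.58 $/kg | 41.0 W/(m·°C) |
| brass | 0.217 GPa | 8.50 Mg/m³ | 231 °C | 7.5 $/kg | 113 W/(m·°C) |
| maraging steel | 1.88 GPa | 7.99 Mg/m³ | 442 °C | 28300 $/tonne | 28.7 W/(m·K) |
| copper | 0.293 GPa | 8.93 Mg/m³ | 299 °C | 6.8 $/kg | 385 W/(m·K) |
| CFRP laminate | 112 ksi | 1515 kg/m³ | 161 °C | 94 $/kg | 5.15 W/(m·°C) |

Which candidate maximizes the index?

Screen on constraints: max service T ≥ 265 °C; cost ≤ 61 $/kg; k ≥ 16.9 W/(m·K). Survivors: gray cast iron, maraging steel, copper.
Putting every candidate on a common basis:
  gray cast iron: σ_y = 202.0 MPa, ρ = 7240 kg/m³
  maraging steel: σ_y = 1880 MPa, ρ = 7990 kg/m³
  copper: σ_y = 293.0 MPa, ρ = 8930 kg/m³
  maraging steel: M = 19.1×10⁻³
  copper: M = 4.94×10⁻³
  gray cast iron: M = 4.76×10⁻³
Maraging steel has the largest M.

maraging steel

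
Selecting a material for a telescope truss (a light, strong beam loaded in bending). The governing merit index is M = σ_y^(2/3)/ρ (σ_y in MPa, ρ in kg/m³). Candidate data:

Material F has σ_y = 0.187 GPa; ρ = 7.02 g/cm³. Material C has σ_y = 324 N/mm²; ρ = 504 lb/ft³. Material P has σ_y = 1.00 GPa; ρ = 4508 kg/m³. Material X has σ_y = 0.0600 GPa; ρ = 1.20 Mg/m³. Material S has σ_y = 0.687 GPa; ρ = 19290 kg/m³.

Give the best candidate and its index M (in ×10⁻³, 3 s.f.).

Putting every candidate on a common basis:
  material F: σ_y = 187.0 MPa, ρ = 7020 kg/m³
  material C: σ_y = 324.0 MPa, ρ = 8073 kg/m³
  material P: σ_y = 1000 MPa, ρ = 4508 kg/m³
  material X: σ_y = 60.00 MPa, ρ = 1200 kg/m³
  material S: σ_y = 687.0 MPa, ρ = 19290 kg/m³
  material P: M = 22.2×10⁻³
  material X: M = 12.8×10⁻³
  material C: M = 5.84×10⁻³
  material F: M = 4.66×10⁻³
  material S: M = 4.04×10⁻³
Material P has the largest M.

material P, M = 22.2×10⁻³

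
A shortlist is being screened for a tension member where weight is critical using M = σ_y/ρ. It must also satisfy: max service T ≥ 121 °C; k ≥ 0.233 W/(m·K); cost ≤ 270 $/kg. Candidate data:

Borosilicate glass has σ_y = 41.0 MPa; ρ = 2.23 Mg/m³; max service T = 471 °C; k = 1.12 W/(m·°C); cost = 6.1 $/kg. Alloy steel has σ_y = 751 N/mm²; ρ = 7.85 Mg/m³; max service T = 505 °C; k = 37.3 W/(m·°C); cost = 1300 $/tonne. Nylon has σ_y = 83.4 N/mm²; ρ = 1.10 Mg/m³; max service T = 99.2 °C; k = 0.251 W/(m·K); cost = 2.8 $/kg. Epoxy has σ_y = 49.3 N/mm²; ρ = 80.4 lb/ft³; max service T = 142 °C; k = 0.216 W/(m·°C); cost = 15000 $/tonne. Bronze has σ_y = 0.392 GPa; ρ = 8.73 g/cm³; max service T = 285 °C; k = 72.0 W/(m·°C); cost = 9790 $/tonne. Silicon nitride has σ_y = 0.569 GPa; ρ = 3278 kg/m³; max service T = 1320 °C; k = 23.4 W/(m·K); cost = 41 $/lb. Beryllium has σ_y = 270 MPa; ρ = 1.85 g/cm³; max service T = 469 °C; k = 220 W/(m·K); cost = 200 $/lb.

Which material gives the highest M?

Screen on constraints: max service T ≥ 121 °C; k ≥ 0.233 W/(m·K); cost ≤ 270 $/kg. Survivors: borosilicate glass, alloy steel, bronze, silicon nitride.
Normalizing units and computing the index:
  borosilicate glass: σ_y = 41.00 MPa, ρ = 2230 kg/m³
  alloy steel: σ_y = 751.0 MPa, ρ = 7850 kg/m³
  bronze: σ_y = 392.0 MPa, ρ = 8730 kg/m³
  silicon nitride: σ_y = 569.0 MPa, ρ = 3278 kg/m³
  silicon nitride: M = 174 kN·m/kg
  alloy steel: M = 95.7 kN·m/kg
  bronze: M = 44.9 kN·m/kg
  borosilicate glass: M = 18.4 kN·m/kg
Silicon nitride has the largest M.

silicon nitride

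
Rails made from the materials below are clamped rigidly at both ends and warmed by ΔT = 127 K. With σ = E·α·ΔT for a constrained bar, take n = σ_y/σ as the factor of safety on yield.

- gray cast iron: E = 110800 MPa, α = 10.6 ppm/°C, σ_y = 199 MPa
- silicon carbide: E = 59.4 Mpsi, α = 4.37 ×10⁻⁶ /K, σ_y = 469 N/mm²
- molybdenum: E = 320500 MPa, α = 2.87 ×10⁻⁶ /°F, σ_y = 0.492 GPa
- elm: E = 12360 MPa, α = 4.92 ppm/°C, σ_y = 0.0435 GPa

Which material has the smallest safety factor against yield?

Converting E to GPa, α to ×10⁻⁶/K, σ_y to MPa, then σ and n for each:
  gray cast iron: E = 110.8, α = 10.6, σ_y = 199.0 → σ = 149 MPa, n = 1.33
  silicon carbide: E = 409.5, α = 4.37, σ_y = 469.0 → σ = 227 MPa, n = 2.06
  molybdenum: E = 320.5, α = 5.17, σ_y = 492.0 → σ = 210 MPa, n = 2.34
  elm: E = 12.36, α = 4.92, σ_y = 43.50 → σ = 7.72 MPa, n = 5.63
Gray cast iron has the lowest safety factor, n = 1.33.

gray cast iron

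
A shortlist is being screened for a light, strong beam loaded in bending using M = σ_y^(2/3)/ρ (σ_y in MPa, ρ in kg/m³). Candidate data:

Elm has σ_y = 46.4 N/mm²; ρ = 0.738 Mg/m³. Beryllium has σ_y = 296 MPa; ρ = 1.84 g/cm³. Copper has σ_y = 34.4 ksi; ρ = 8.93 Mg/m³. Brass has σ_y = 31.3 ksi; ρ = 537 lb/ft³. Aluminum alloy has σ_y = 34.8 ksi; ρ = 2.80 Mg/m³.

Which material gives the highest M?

Putting every candidate on a common basis:
  elm: σ_y = 46.40 MPa, ρ = 738.0 kg/m³
  beryllium: σ_y = 296.0 MPa, ρ = 1840 kg/m³
  copper: σ_y = 237.2 MPa, ρ = 8930 kg/m³
  brass: σ_y = 215.8 MPa, ρ = 8602 kg/m³
  aluminum alloy: σ_y = 239.9 MPa, ρ = 2800 kg/m³
  beryllium: M = 24.1×10⁻³
  elm: M = 17.5×10⁻³
  aluminum alloy: M = 13.8×10⁻³
  copper: M = 4.29×10⁻³
  brass: M = 4.18×10⁻³
The maximum is for beryllium.

beryllium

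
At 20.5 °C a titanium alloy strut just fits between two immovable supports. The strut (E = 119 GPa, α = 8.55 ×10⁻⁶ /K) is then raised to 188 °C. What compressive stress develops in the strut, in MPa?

ΔT = 167.5 K. Constrained thermal stress σ = E·α·ΔT = 119.0×10³ MPa × 8.55×10⁻⁶ × 167.5 = 170 MPa (compressive).

170 MPa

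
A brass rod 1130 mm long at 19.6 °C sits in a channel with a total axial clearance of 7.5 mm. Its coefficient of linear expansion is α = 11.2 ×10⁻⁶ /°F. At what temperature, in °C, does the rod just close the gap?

349 °C

α = 11.2×10⁻⁶/°F × 9/5 = 20.2×10⁻⁶/K.
α·L₀·ΔT = 7.5 mm ⇒ ΔT = 7.5 / (20.2×10⁻⁶ × 1130.0) = 329.2 K.
T = 19.6 + 329.2 = 348.8 °C.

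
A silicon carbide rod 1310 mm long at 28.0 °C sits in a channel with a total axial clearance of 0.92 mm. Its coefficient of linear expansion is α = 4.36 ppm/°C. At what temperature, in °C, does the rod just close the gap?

α·L₀·ΔT = 0.92 mm ⇒ ΔT = 0.92 / (4.36×10⁻⁶ × 1310.0) = 161.1 K.
T = 28.0 + 161.1 = 189.1 °C.

189 °C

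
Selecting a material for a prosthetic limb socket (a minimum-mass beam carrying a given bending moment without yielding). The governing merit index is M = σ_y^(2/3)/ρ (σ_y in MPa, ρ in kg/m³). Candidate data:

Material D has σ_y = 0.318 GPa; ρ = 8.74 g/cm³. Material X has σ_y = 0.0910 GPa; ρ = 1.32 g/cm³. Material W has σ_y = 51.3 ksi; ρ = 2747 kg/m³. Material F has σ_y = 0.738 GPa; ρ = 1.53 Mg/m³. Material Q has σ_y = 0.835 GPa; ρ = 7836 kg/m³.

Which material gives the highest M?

Convert each candidate to consistent units, then evaluate M:
  material D: σ_y = 318.0 MPa, ρ = 8740 kg/m³
  material X: σ_y = 91.00 MPa, ρ = 1320 kg/m³
  material W: σ_y = 353.7 MPa, ρ = 2747 kg/m³
  material F: σ_y = 738.0 MPa, ρ = 1530 kg/m³
  material Q: σ_y = 835.0 MPa, ρ = 7836 kg/m³
  material F: M = 53.4×10⁻³
  material W: M = 18.2×10⁻³
  material X: M = 15.3×10⁻³
  material Q: M = 11.3×10⁻³
  material D: M = 5.33×10⁻³
Material F ranks first.

material F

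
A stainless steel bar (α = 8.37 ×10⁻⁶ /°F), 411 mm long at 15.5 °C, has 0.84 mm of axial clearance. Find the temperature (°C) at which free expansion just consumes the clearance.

151 °C

α = 8.37×10⁻⁶/°F × 9/5 = 15.1×10⁻⁶/K.
α·L₀·ΔT = 0.84 mm ⇒ ΔT = 0.84 / (15.1×10⁻⁶ × 411.0) = 135.7 K.
T = 15.5 + 135.7 = 151.2 °C.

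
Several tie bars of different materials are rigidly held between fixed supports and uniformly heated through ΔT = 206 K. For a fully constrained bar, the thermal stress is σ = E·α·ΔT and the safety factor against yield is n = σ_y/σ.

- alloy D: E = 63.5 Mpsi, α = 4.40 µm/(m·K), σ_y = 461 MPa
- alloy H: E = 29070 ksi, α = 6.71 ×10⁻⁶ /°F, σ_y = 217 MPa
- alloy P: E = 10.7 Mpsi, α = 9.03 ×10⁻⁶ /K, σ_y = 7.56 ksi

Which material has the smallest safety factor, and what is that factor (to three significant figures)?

Converting E to GPa, α to ×10⁻⁶/K, σ_y to MPa, then σ and n for each:
  alloy D: E = 437.8, α = 4.40, σ_y = 461.0 → σ = 397 MPa, n = 1.16
  alloy H: E = 200.4, α = 12.1, σ_y = 217.0 → σ = 499 MPa, n = 0.435
  alloy P: E = 73.77, α = 9.03, σ_y = 52.12 → σ = 137 MPa, n = 0.380
Alloy P has the lowest safety factor, n = 0.380.

alloy P, n = 0.380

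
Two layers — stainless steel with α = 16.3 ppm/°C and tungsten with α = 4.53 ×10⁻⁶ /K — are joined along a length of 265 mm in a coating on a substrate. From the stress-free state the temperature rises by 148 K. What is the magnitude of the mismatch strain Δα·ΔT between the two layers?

Δα = |16.3 − 4.53|×10⁻⁶/K = 11.8×10⁻⁶/K.
Mismatch strain = Δα·ΔT = 11.8×10⁻⁶ × 148.0 = 1.74×10⁻³.

1.74×10⁻³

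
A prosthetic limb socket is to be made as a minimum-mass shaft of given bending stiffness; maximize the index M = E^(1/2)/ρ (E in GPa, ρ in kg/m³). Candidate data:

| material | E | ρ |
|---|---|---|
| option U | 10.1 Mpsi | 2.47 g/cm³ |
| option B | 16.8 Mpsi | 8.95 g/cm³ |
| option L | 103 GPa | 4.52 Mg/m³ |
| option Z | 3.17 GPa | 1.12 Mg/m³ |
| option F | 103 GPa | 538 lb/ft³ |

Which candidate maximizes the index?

option U

In SI units:
  option U: E = 69.64 GPa, ρ = 2470 kg/m³
  option B: E = 115.8 GPa, ρ = 8950 kg/m³
  option L: E = 103.0 GPa, ρ = 4520 kg/m³
  option Z: E = 3.170 GPa, ρ = 1120 kg/m³
  option F: E = 103.0 GPa, ρ = 8618 kg/m³
  option U: M = 3.38×10⁻³
  option L: M = 2.25×10⁻³
  option Z: M = 1.59×10⁻³
  option B: M = 1.20×10⁻³
  option F: M = 1.18×10⁻³
Highest index: option U.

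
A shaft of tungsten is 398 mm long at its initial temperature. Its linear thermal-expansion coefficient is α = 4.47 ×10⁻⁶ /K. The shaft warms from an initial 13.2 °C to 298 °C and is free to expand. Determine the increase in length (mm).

0.507 mm

ΔT = 298 − 13.2 = 284.8 K.
ΔL = α·L₀·ΔT = 4.47×10⁻⁶ × 398 mm × 284.8 K = 0.507 mm.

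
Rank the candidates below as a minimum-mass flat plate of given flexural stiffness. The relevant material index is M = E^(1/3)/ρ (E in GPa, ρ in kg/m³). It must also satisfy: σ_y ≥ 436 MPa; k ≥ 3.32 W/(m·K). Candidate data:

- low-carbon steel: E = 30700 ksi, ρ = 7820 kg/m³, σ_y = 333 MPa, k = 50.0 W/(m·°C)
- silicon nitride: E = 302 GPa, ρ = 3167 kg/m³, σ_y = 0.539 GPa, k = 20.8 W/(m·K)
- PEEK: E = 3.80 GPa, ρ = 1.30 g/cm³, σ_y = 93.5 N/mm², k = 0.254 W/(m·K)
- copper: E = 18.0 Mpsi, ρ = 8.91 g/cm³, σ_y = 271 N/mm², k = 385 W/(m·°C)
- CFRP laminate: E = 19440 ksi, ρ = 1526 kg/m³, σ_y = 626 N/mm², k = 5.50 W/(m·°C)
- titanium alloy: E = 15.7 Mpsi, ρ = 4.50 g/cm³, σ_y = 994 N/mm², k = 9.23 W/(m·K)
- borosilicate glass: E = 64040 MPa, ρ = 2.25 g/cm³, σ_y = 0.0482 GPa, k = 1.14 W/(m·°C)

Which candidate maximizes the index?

Screen on constraints: σ_y ≥ 436 MPa; k ≥ 3.32 W/(m·K). Survivors: silicon nitride, CFRP laminate, titanium alloy.
Normalizing units and computing the index:
  silicon nitride: E = 302.0 GPa, ρ = 3167 kg/m³
  CFRP laminate: E = 134.0 GPa, ρ = 1526 kg/m³
  titanium alloy: E = 108.2 GPa, ρ = 4500 kg/m³
  CFRP laminate: M = 3.35×10⁻³
  silicon nitride: M = 2.12×10⁻³
  titanium alloy: M = 1.06×10⁻³
CFRP laminate has the largest M.

CFRP laminate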